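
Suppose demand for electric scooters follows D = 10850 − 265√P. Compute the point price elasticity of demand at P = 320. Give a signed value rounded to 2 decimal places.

-0.39

dD/dP = −265/(2√P) = -7.40698. At P = 320, D = 6109.54.
Ed = (dD/dP)·(P/D) = (-7.40698) × (320/6109.54) = -0.3879…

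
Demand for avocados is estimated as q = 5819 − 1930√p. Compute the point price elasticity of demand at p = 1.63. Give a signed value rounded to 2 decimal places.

-0.37

dq/dp = −1930/(2√p) = -755.846. At p = 1.63, q = 3354.94.
Ed = (dq/dp)·(p/q) = (-755.846) × (1.63/3354.94) = -0.3672…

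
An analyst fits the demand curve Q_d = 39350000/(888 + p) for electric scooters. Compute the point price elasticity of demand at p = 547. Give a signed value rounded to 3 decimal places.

-0.381

dQ_d/dp = −39350000/(888 + p)² = -19.1091. At p = 547, Q_d = 27421.6.
Ed = (dQ_d/dp)·(p/Q_d) = (-19.1091) × (547/27421.6) = -0.38118…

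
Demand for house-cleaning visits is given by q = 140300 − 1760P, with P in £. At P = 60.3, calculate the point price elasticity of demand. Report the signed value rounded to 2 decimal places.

-3.11

dq/dP = −1760. At P = 60.3, q = 140300 − 1760(60.3) = 34172.
Ed = (dq/dP)·(P/q) = −1760 × (60.3/34172) = -3.1057…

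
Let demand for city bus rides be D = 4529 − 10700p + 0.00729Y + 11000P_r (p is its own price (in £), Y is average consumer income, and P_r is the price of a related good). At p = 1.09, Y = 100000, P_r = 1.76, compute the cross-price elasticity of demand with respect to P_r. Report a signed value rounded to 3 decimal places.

1.494

At the given values, D = 4529 − 10700(1.09) + 0.00729(100000) + 11000(1.76) = 12955.
∂D/∂P_r = 11000.
E = (11000) × (1.76/12955) = 1.49440…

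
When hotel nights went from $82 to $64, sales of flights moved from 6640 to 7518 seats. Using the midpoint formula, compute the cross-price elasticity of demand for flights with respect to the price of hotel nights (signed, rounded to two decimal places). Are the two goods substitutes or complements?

%ΔQ_{flights} = (7518 − 6640)/avg = 878/7079 = 0.124028…
%ΔP_{hotel nights} = (64 − 82)/avg = -18/73 = -0.246575…
E_cross = (878/7079) / (-18/73) = -0.5030…
E_cross < 0 ⇒ the goods are complements.

-0.50; complements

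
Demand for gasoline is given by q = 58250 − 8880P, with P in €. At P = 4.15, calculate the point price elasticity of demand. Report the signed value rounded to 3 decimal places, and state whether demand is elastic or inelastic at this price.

dq/dP = −8880. At P = 4.15, q = 58250 − 8880(4.15) = 21398.
Ed = (dq/dP)·(P/q) = −8880 × (4.15/21398) = -1.72221…
|Ed| = 1.722 > 1, so demand is elastic.

-1.722; elastic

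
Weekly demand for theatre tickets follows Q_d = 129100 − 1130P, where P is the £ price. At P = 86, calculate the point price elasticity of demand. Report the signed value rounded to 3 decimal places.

dQ_d/dP = −1130. At P = 86, Q_d = 129100 − 1130(86) = 31920.
Ed = (dQ_d/dP)·(P/Q_d) = −1130 × (86/31920) = -3.04448…

-3.044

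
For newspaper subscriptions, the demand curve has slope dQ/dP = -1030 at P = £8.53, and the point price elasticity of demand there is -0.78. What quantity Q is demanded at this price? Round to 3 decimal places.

Ed = (dQ/dP)·(P/Q) ⇒ Q = (dQ/dP)·P/Ed = (-1030)·8.53/(-0.78) = 11263.97435…

11263.974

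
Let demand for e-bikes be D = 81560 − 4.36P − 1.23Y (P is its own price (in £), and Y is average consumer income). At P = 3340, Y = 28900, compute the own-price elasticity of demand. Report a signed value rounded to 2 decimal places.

-0.46

At the given values, D = 81560 − 4.36(3340) − 1.23(28900) = 31450.6.
∂D/∂P = −4.36.
E = (-4.36) × (3340/31450.6) = -0.4630…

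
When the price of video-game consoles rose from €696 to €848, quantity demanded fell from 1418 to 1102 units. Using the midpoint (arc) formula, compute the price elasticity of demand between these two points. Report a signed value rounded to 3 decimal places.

-1.274

%ΔQ = (1102 − 1418) / [(1418 + 1102)/2] = -316/1260 = -0.250793…
%ΔP = (848 − 696) / [(696 + 848)/2] = 152/772 = 0.196891…
Arc Ed = %ΔQ / %ΔP = (-316/1260) / (152/772) = -1.27376…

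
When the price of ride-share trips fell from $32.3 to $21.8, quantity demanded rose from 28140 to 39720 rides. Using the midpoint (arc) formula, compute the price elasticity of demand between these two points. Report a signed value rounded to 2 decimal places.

%ΔQ = (39720 − 28140) / [(28140 + 39720)/2] = 11580/33930 = 0.341290…
%ΔP = (21.8 − 32.3) / [(32.3 + 21.8)/2] = -10.5/27.05 = -0.388170…
Arc Ed = %ΔQ / %ΔP = (11580/33930) / (-10.5/27.05) = -0.8792…

-0.88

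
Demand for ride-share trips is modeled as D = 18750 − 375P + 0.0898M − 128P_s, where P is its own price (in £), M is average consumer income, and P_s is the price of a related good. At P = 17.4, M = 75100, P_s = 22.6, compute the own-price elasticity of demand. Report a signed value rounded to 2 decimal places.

At the given values, D = 18750 − 375(17.4) + 0.0898(75100) − 128(22.6) = 16076.18.
∂D/∂P = −375.
E = (-375) × (17.4/16076.18) = -0.4058…

-0.41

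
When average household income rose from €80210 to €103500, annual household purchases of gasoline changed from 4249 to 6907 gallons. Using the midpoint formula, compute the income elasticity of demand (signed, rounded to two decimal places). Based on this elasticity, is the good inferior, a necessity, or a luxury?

1.88; luxury

%ΔQ = (6907 − 4249)/[( 4249 + 6907)/2] = 2658/5578 = 0.476514…
%ΔIncome = (103500 − 80210)/[( 80210 + 103500)/2] = 23290/91855 = 0.253551…
E_income = (2658/5578) / (23290/91855) = 1.8793…
E_income > 1 ⇒ normal good, luxury.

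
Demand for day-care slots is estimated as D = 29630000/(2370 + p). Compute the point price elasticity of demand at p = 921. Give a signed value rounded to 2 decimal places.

dD/dp = −29630000/(2370 + p)² = -2.73575. At p = 921, D = 9003.34.
Ed = (dD/dp)·(p/D) = (-2.73575) × (921/9003.34) = -0.2798…

-0.28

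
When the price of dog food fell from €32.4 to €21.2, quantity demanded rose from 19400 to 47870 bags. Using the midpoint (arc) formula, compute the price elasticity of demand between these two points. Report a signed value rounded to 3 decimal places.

-2.025

%ΔQ = (47870 − 19400) / [(19400 + 47870)/2] = 28470/33635 = 0.846439…
%ΔP = (21.2 − 32.4) / [(32.4 + 21.2)/2] = -11.2/26.8 = -0.417910…
Arc Ed = %ΔQ / %ΔP = (28470/33635) / (-11.2/26.8) = -2.02540…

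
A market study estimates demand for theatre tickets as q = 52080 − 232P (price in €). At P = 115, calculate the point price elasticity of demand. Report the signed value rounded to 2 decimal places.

-1.05

dq/dP = −232. At P = 115, q = 52080 − 232(115) = 25400.
Ed = (dq/dP)·(P/q) = −232 × (115/25400) = -1.0503…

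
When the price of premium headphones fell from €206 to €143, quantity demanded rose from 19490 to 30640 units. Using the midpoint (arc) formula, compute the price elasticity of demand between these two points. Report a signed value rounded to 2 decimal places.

-1.23

%ΔQ = (30640 − 19490) / [(19490 + 30640)/2] = 11150/25065 = 0.444843…
%ΔP = (143 − 206) / [(206 + 143)/2] = -63/174.5 = -0.361031…
Arc Ed = %ΔQ / %ΔP = (11150/25065) / (-63/174.5) = -1.2321…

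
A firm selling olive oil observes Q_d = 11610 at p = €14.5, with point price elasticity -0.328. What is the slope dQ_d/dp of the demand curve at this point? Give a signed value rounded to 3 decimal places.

-262.626

Ed = (dQ_d/dp)·(p/Q_d) ⇒ dQ_d/dp = Ed·Q_d/p = (-0.328)·11610/14.5 = -262.62620…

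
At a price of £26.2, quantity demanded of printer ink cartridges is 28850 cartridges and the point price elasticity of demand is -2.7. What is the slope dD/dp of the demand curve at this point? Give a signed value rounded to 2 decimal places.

Ed = (dD/dp)·(p/D) ⇒ dD/dp = Ed·D/p = (-2.7)·28850/26.2 = -2973.0916…

-2973.09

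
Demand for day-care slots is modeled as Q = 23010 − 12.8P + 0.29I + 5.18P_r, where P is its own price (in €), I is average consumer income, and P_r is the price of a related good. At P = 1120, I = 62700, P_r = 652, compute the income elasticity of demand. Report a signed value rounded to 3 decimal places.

At the given values, Q = 23010 − 12.8(1120) + 0.29(62700) + 5.18(652) = 30234.36.
∂Q/∂I = 0.29.
E = (0.29) × (62700/30234.36) = 0.60140…

0.601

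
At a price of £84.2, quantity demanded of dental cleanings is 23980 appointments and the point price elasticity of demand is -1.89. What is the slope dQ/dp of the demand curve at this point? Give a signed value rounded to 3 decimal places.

Ed = (dQ/dp)·(p/Q) ⇒ dQ/dp = Ed·Q/p = (-1.89)·23980/84.2 = -538.26840…

-538.268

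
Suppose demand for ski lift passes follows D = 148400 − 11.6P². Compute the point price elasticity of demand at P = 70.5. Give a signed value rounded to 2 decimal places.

dD/dP = −2·11.6·P = -1635.6. At P = 70.5, D = 90745.1.
Ed = (dD/dP)·(P/D) = (-1635.6) × (70.5/90745.1) = -1.2707…

-1.27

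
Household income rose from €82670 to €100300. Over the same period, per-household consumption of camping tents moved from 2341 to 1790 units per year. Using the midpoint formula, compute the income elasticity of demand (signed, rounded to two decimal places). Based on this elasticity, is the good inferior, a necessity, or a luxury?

%ΔQ = (1790 − 2341)/[( 2341 + 1790)/2] = -551/2065.5 = -0.266763…
%ΔIncome = (100300 − 82670)/[( 82670 + 100300)/2] = 17630/91485 = 0.192709…
E_income = (-551/2065.5) / (17630/91485) = -1.3842…
E_income < 0 ⇒ inferior good.

-1.38; inferior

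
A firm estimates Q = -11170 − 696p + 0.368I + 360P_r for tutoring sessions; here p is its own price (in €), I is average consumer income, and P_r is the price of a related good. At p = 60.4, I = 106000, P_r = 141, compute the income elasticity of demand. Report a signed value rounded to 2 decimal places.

1.07

At the given values, Q = -11170 − 696(60.4) + 0.368(106000) + 360(141) = 36559.6.
∂Q/∂I = 0.368.
E = (0.368) × (106000/36559.6) = 1.0669…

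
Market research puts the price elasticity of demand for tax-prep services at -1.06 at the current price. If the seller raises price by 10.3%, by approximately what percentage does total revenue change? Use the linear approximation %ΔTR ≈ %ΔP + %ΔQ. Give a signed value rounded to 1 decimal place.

-0.6%

%ΔQ ≈ Ed × %ΔP = (-1.06) × (+10.3%) = -10.9180%
%ΔTR ≈ %ΔP + %ΔQ = (+10.3%) + (-10.9180%) = -0.6180%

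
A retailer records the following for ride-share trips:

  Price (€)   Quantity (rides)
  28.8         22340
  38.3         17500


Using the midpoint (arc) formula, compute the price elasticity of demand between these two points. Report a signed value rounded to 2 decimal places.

%ΔQ = (17500 − 22340) / [(22340 + 17500)/2] = -4840/19920 = -0.242971…
%ΔP = (38.3 − 28.8) / [(28.8 + 38.3)/2] = 9.5/33.55 = 0.283159…
Arc Ed = %ΔQ / %ΔP = (-4840/19920) / (9.5/33.55) = -0.8580…

-0.86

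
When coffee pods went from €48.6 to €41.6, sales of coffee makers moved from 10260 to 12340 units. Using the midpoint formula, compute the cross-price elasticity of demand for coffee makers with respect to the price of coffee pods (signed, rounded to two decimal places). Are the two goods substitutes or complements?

-1.19; complements

%ΔQ_{coffee makers} = (12340 − 10260)/avg = 2080/11300 = 0.184070…
%ΔP_{coffee pods} = (41.6 − 48.6)/avg = -7/45.1 = -0.155210…
E_cross = (2080/11300) / (-7/45.1) = -1.1859…
E_cross < 0 ⇒ the goods are complements.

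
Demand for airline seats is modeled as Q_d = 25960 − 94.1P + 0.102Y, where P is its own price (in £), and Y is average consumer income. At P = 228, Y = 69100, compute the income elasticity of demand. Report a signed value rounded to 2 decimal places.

0.61

At the given values, Q_d = 25960 − 94.1(228) + 0.102(69100) = 11553.4.
∂Q_d/∂Y = 0.102.
E = (0.102) × (69100/11553.4) = 0.6100…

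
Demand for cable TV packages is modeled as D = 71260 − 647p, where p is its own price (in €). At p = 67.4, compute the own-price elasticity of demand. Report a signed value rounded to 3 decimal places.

At the given values, D = 71260 − 647(67.4) = 27652.2.
∂D/∂p = −647.
E = (-647) × (67.4/27652.2) = -1.57701…

-1.577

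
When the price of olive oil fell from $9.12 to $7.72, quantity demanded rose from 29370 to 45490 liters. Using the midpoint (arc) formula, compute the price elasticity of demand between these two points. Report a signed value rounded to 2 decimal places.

-2.59

%ΔQ = (45490 − 29370) / [(29370 + 45490)/2] = 16120/37430 = 0.430670…
%ΔP = (7.72 − 9.12) / [(9.12 + 7.72)/2] = -1.4/8.42 = -0.166270…
Arc Ed = %ΔQ / %ΔP = (16120/37430) / (-1.4/8.42) = -2.5901…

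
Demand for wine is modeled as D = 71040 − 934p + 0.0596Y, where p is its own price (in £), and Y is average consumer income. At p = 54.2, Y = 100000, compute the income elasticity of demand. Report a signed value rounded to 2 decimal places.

0.23

At the given values, D = 71040 − 934(54.2) + 0.0596(100000) = 26377.2.
∂D/∂Y = 0.0596.
E = (0.0596) × (100000/26377.2) = 0.2259…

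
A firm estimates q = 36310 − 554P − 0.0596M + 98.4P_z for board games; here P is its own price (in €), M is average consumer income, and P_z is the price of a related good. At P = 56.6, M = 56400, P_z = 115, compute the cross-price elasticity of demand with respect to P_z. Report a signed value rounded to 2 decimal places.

0.88

At the given values, q = 36310 − 554(56.6) − 0.0596(56400) + 98.4(115) = 12908.16.
∂q/∂P_z = 98.4.
E = (98.4) × (115/12908.16) = 0.8766…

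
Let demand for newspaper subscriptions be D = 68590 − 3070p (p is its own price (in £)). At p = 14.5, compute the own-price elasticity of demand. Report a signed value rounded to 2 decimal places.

At the given values, D = 68590 − 3070(14.5) = 24075.
∂D/∂p = −3070.
E = (-3070) × (14.5/24075) = -1.8490…

-1.85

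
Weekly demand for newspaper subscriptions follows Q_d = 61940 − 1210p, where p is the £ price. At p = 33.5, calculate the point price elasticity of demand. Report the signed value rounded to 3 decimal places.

dQ_d/dp = −1210. At p = 33.5, Q_d = 61940 − 1210(33.5) = 21405.
Ed = (dQ_d/dp)·(p/Q_d) = −1210 × (33.5/21405) = -1.89371…

-1.894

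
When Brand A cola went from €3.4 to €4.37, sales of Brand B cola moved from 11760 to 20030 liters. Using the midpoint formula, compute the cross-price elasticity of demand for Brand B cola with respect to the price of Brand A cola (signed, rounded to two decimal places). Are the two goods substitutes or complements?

%ΔQ_{Brand B cola} = (20030 − 11760)/avg = 8270/15895 = 0.520289…
%ΔP_{Brand A cola} = (4.37 − 3.4)/avg = 0.97/3.885 = 0.249678…
E_cross = (8270/15895) / (0.97/3.885) = 2.0838…
E_cross > 0 ⇒ the goods are substitutes.

2.08; substitutes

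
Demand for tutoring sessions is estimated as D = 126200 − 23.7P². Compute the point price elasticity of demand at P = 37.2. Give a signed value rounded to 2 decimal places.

dD/dP = −2·23.7·P = -1763.28. At P = 37.2, D = 93402.992.
Ed = (dD/dP)·(P/D) = (-1763.28) × (37.2/93402.992) = -0.7022…

-0.70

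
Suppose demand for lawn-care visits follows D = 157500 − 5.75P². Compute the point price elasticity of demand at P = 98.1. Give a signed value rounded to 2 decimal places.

dD/dP = −2·5.75·P = -1128.15. At P = 98.1, D = 102164.2425.
Ed = (dD/dP)·(P/D) = (-1128.15) × (98.1/102164.2425) = -1.0832…

-1.08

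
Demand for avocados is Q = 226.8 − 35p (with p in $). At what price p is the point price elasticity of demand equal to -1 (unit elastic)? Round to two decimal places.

3.24

Ed = −35p/(226.8 − 35p). Set this equal to -1:
35p = 1·(226.8 − 35p) ⇒ 35p(1 + 1) = 1·226.8
p = 1·226.8 / (35·2) = 3.24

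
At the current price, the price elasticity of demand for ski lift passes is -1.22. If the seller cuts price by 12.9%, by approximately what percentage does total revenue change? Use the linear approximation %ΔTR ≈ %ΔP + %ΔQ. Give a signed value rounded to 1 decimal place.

+2.8%

%ΔQ ≈ Ed × %ΔP = (-1.22) × (-12.9%) = +15.7380%
%ΔTR ≈ %ΔP + %ΔQ = (-12.9%) + (+15.7380%) = +2.8380%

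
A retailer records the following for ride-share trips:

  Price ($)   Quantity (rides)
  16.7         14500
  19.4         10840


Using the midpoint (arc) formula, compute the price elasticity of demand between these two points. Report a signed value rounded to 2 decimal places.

%ΔQ = (10840 − 14500) / [(14500 + 10840)/2] = -3660/12670 = -0.288871…
%ΔP = (19.4 − 16.7) / [(16.7 + 19.4)/2] = 2.7/18.05 = 0.149584…
Arc Ed = %ΔQ / %ΔP = (-3660/12670) / (2.7/18.05) = -1.9311…

-1.93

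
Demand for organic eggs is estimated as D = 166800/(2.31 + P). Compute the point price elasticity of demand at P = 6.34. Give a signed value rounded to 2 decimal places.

dD/dP = −166800/(2.31 + P)² = -2229.28. At P = 6.34, D = 19283.2.
Ed = (dD/dP)·(P/D) = (-2229.28) × (6.34/19283.2) = -0.7329…

-0.73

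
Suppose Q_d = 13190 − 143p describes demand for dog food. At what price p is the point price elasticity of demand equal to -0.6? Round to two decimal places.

Ed = −143p/(13190 − 143p). Set this equal to -0.6:
143p = 0.6·(13190 − 143p) ⇒ 143p(1 + 0.6) = 0.6·13190
p = 0.6·13190 / (143·1.6) = 34.5891…

34.59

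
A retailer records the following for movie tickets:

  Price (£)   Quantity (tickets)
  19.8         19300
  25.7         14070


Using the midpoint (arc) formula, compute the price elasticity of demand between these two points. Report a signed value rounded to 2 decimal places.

%ΔQ = (14070 − 19300) / [(19300 + 14070)/2] = -5230/16685 = -0.313455…
%ΔP = (25.7 − 19.8) / [(19.8 + 25.7)/2] = 5.9/22.75 = 0.259340…
Arc Ed = %ΔQ / %ΔP = (-5230/16685) / (5.9/22.75) = -1.2086…

-1.21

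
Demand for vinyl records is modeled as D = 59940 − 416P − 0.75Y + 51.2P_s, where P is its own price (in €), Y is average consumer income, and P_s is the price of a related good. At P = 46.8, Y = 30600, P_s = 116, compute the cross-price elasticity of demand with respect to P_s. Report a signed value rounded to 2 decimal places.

At the given values, D = 59940 − 416(46.8) − 0.75(30600) + 51.2(116) = 23460.4.
∂D/∂P_s = 51.2.
E = (51.2) × (116/23460.4) = 0.2531…

0.25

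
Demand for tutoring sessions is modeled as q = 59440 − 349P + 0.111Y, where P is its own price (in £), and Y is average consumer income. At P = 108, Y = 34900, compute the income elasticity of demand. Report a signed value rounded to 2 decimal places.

0.15

At the given values, q = 59440 − 349(108) + 0.111(34900) = 25621.9.
∂q/∂Y = 0.111.
E = (0.111) × (34900/25621.9) = 0.1511…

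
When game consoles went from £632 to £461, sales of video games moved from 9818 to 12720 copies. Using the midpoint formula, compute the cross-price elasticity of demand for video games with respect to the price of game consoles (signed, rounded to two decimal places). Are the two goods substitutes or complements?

-0.82; complements

%ΔQ_{video games} = (12720 − 9818)/avg = 2902/11269 = 0.257520…
%ΔP_{game consoles} = (461 − 632)/avg = -171/546.5 = -0.312900…
E_cross = (2902/11269) / (-171/546.5) = -0.8230…
E_cross < 0 ⇒ the goods are complements.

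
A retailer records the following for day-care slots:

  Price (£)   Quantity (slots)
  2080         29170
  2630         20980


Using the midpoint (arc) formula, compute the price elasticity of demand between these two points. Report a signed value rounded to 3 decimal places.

-1.399

%ΔQ = (20980 − 29170) / [(29170 + 20980)/2] = -8190/25075 = -0.326620…
%ΔP = (2630 − 2080) / [(2080 + 2630)/2] = 550/2355 = 0.233545…
Arc Ed = %ΔQ / %ΔP = (-8190/25075) / (550/2355) = -1.39852…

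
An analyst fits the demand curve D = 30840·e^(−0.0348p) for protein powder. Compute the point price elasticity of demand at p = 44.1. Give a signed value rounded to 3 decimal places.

-1.535

dD/dp = −0.0348·D = -231.308. At p = 44.1, D = 6646.78.
Ed = (dD/dp)·(p/D) = (-231.308) × (44.1/6646.78) = -1.53468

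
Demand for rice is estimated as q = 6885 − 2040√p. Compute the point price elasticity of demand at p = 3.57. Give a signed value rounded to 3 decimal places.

dq/dp = −2040/(2√p) = -539.841. At p = 3.57, q = 3030.53.
Ed = (dq/dp)·(p/q) = (-539.841) × (3.57/3030.53) = -0.63593…

-0.636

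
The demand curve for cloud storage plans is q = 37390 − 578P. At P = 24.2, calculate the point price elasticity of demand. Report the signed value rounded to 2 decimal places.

dq/dP = −578. At P = 24.2, q = 37390 − 578(24.2) = 23402.4.
Ed = (dq/dP)·(P/q) = −578 × (24.2/23402.4) = -0.5976…

-0.60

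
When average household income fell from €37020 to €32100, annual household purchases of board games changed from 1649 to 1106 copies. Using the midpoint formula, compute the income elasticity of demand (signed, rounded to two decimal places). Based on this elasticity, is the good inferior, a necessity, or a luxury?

%ΔQ = (1106 − 1649)/[( 1649 + 1106)/2] = -543/1377.5 = -0.394192…
%ΔIncome = (32100 − 37020)/[( 37020 + 32100)/2] = -4920/34560 = -0.142361…
E_income = (-543/1377.5) / (-4920/34560) = 2.7689…
E_income > 1 ⇒ normal good, luxury.

2.77; luxury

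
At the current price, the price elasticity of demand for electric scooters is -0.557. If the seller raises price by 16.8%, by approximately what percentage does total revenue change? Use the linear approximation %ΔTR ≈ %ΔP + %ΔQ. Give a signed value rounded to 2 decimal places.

+7.44%

%ΔQ ≈ Ed × %ΔP = (-0.557) × (+16.8%) = -9.3576%
%ΔTR ≈ %ΔP + %ΔQ = (+16.8%) + (-9.3576%) = +7.4424%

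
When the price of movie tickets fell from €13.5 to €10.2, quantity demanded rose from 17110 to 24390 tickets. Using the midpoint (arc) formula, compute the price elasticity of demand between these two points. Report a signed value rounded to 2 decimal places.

%ΔQ = (24390 − 17110) / [(17110 + 24390)/2] = 7280/20750 = 0.350843…
%ΔP = (10.2 − 13.5) / [(13.5 + 10.2)/2] = -3.3/11.85 = -0.278481…
Arc Ed = %ΔQ / %ΔP = (7280/20750) / (-3.3/11.85) = -1.2598…

-1.26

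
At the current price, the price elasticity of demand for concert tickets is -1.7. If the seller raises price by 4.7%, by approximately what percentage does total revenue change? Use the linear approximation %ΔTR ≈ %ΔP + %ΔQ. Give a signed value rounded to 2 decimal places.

%ΔQ ≈ Ed × %ΔP = (-1.7) × (+4.7%) = -7.9900%
%ΔTR ≈ %ΔP + %ΔQ = (+4.7%) + (-7.9900%) = -3.2900%

-3.29%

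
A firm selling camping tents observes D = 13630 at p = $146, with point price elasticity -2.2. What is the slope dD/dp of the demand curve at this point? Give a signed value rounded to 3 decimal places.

-205.384

Ed = (dD/dp)·(p/D) ⇒ dD/dp = Ed·D/p = (-2.2)·13630/146 = -205.38356…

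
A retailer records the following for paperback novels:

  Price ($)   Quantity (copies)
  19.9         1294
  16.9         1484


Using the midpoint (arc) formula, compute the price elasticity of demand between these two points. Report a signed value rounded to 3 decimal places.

%ΔQ = (1484 − 1294) / [(1294 + 1484)/2] = 190/1389 = 0.136789…
%ΔP = (16.9 − 19.9) / [(19.9 + 16.9)/2] = -3/18.4 = -0.163043…
Arc Ed = %ΔQ / %ΔP = (190/1389) / (-3/18.4) = -0.83897…

-0.839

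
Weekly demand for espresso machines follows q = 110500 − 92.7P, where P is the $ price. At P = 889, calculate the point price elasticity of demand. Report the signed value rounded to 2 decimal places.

-2.93

dq/dP = −92.7. At P = 889, q = 110500 − 92.7(889) = 28089.7.
Ed = (dq/dP)·(P/q) = −92.7 × (889/28089.7) = -2.9338…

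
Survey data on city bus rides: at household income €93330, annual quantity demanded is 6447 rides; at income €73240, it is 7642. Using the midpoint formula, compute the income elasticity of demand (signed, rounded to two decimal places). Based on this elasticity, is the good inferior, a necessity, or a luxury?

%ΔQ = (7642 − 6447)/[( 6447 + 7642)/2] = 1195/7044.5 = 0.169635…
%ΔIncome = (73240 − 93330)/[( 93330 + 73240)/2] = -20090/83285 = -0.241219…
E_income = (1195/7044.5) / (-20090/83285) = -0.7032…
E_income < 0 ⇒ inferior good.

-0.70; inferior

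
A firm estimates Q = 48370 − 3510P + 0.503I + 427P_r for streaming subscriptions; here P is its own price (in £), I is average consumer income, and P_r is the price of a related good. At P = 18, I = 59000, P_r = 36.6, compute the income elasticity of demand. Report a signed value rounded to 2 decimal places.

0.97

At the given values, Q = 48370 − 3510(18) + 0.503(59000) + 427(36.6) = 30495.2.
∂Q/∂I = 0.503.
E = (0.503) × (59000/30495.2) = 0.9731…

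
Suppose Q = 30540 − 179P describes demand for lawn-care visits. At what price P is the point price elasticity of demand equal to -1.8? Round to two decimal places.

Ed = −179P/(30540 − 179P). Set this equal to -1.8:
179P = 1.8·(30540 − 179P) ⇒ 179P(1 + 1.8) = 1.8·30540
P = 1.8·30540 / (179·2.8) = 109.6807…

109.68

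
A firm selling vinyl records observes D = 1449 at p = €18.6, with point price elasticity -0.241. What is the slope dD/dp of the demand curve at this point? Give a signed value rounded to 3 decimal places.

-18.775

Ed = (dD/dp)·(p/D) ⇒ dD/dp = Ed·D/p = (-0.241)·1449/18.6 = -18.77467…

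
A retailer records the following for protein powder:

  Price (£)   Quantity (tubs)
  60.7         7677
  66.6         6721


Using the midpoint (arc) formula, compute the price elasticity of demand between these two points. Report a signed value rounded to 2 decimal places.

-1.43

%ΔQ = (6721 − 7677) / [(7677 + 6721)/2] = -956/7199 = -0.132796…
%ΔP = (66.6 − 60.7) / [(60.7 + 66.6)/2] = 5.9/63.65 = 0.092694…
Arc Ed = %ΔQ / %ΔP = (-956/7199) / (5.9/63.65) = -1.4326…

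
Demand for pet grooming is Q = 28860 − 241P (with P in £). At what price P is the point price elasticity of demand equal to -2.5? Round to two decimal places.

85.54

Ed = −241P/(28860 − 241P). Set this equal to -2.5:
241P = 2.5·(28860 − 241P) ⇒ 241P(1 + 2.5) = 2.5·28860
P = 2.5·28860 / (241·3.5) = 85.5364…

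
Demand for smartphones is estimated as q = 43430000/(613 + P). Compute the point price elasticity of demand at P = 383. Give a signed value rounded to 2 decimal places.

dq/dP = −43430000/(613 + P)² = -43.7795. At P = 383, q = 43604.4.
Ed = (dq/dP)·(P/q) = (-43.7795) × (383/43604.4) = -0.3845…

-0.38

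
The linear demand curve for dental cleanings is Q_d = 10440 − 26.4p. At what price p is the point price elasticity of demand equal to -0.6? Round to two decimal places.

148.30

Ed = −26.4p/(10440 − 26.4p). Set this equal to -0.6:
26.4p = 0.6·(10440 − 26.4p) ⇒ 26.4p(1 + 0.6) = 0.6·10440
p = 0.6·10440 / (26.4·1.6) = 148.2954…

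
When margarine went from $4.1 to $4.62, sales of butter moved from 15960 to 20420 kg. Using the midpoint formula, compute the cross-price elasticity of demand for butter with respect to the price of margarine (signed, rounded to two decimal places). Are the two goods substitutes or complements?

%ΔQ_{butter} = (20420 − 15960)/avg = 4460/18190 = 0.245189…
%ΔP_{margarine} = (4.62 − 4.1)/avg = 0.52/4.36 = 0.119266…
E_cross = (4460/18190) / (0.52/4.36) = 2.0558…
E_cross > 0 ⇒ the goods are substitutes.

2.06; substitutes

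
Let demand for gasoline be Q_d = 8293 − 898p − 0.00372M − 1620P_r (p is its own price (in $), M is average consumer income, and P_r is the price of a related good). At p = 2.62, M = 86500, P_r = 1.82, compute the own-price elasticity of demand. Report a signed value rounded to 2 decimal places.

At the given values, Q_d = 8293 − 898(2.62) − 0.00372(86500) − 1620(1.82) = 2670.06.
∂Q_d/∂p = −898.
E = (-898) × (2.62/2670.06) = -0.8811…

-0.88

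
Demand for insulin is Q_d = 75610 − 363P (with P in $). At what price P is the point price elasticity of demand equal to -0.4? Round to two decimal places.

Ed = −363P/(75610 − 363P). Set this equal to -0.4:
363P = 0.4·(75610 − 363P) ⇒ 363P(1 + 0.4) = 0.4·75610
P = 0.4·75610 / (363·1.4) = 59.5120…

59.51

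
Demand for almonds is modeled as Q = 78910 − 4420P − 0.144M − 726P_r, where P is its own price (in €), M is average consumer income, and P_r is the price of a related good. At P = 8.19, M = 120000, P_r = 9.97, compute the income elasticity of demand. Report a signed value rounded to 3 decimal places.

-0.950

At the given values, Q = 78910 − 4420(8.19) − 0.144(120000) − 726(9.97) = 18191.98.
∂Q/∂M = -0.144.
E = (-0.144) × (120000/18191.98) = -0.94986…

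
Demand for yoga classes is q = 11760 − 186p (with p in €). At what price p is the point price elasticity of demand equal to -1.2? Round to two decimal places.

34.49

Ed = −186p/(11760 − 186p). Set this equal to -1.2:
186p = 1.2·(11760 − 186p) ⇒ 186p(1 + 1.2) = 1.2·11760
p = 1.2·11760 / (186·2.2) = 34.4868…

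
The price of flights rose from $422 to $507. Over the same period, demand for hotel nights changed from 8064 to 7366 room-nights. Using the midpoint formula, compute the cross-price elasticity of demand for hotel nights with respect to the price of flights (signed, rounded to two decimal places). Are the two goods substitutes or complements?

%ΔQ_{hotel nights} = (7366 − 8064)/avg = -698/7715 = -0.090473…
%ΔP_{flights} = (507 − 422)/avg = 85/464.5 = 0.182992…
E_cross = (-698/7715) / (85/464.5) = -0.4944…
E_cross < 0 ⇒ the goods are complements.

-0.49; complements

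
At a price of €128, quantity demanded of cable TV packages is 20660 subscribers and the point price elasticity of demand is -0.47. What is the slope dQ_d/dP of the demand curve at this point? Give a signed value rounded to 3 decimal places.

Ed = (dQ_d/dP)·(P/Q_d) ⇒ dQ_d/dP = Ed·Q_d/P = (-0.47)·20660/128 = -75.86093…

-75.861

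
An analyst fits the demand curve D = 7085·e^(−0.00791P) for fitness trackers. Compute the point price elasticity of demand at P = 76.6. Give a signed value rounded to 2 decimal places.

dD/dP = −0.00791·D = -30.5756. At P = 76.6, D = 3865.43.
Ed = (dD/dP)·(P/D) = (-30.5756) × (76.6/3865.43) = -0.6059…

-0.61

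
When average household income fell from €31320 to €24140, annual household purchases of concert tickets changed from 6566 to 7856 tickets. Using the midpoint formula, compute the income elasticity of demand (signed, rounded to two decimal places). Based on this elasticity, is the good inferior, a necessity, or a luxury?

-0.69; inferior

%ΔQ = (7856 − 6566)/[( 6566 + 7856)/2] = 1290/7211 = 0.178893…
%ΔIncome = (24140 − 31320)/[( 31320 + 24140)/2] = -7180/27730 = -0.258925…
E_income = (1290/7211) / (-7180/27730) = -0.6909…
E_income < 0 ⇒ inferior good.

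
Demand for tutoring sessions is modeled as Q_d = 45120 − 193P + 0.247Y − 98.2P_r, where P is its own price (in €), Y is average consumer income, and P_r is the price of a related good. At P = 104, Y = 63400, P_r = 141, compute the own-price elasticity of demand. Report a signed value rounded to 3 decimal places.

At the given values, Q_d = 45120 − 193(104) + 0.247(63400) − 98.2(141) = 26861.6.
∂Q_d/∂P = −193.
E = (-193) × (104/26861.6) = -0.74723…

-0.747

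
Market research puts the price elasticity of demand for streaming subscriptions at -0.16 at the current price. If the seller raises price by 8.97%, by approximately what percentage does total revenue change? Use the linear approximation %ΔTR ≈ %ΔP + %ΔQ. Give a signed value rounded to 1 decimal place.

+7.5%

%ΔQ ≈ Ed × %ΔP = (-0.16) × (+8.97%) = -1.4352%
%ΔTR ≈ %ΔP + %ΔQ = (+8.97%) + (-1.4352%) = +7.5348%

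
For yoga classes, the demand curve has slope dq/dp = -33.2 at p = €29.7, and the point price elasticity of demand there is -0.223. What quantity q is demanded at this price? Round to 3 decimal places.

Ed = (dq/dp)·(p/q) ⇒ q = (dq/dp)·p/Ed = (-33.2)·29.7/(-0.223) = 4421.70403…

4421.704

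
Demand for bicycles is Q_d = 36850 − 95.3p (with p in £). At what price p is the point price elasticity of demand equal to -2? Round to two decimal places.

Ed = −95.3p/(36850 − 95.3p). Set this equal to -2:
95.3p = 2·(36850 − 95.3p) ⇒ 95.3p(1 + 2) = 2·36850
p = 2·36850 / (95.3·3) = 257.7824…

257.78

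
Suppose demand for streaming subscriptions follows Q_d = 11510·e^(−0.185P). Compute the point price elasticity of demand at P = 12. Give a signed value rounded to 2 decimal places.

-2.22

dQ_d/dP = −0.185·Q_d = -231.267. At P = 12, Q_d = 1250.09.
Ed = (dQ_d/dP)·(P/Q_d) = (-231.267) × (12/1250.09) = -2.22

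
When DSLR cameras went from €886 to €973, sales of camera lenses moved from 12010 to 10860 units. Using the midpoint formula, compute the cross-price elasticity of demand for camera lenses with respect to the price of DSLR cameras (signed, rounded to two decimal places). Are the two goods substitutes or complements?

-1.07; complements

%ΔQ_{camera lenses} = (10860 − 12010)/avg = -1150/11435 = -0.100568…
%ΔP_{DSLR cameras} = (973 − 886)/avg = 87/929.5 = 0.093598…
E_cross = (-1150/11435) / (87/929.5) = -1.0744…
E_cross < 0 ⇒ the goods are complements.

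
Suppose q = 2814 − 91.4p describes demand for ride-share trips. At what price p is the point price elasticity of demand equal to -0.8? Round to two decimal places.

Ed = −91.4p/(2814 − 91.4p). Set this equal to -0.8:
91.4p = 0.8·(2814 − 91.4p) ⇒ 91.4p(1 + 0.8) = 0.8·2814
p = 0.8·2814 / (91.4·1.8) = 13.6834…

13.68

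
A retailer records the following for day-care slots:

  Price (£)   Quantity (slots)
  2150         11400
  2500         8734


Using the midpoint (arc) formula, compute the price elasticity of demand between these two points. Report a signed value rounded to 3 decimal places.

-1.759

%ΔQ = (8734 − 11400) / [(11400 + 8734)/2] = -2666/10067 = -0.264825…
%ΔP = (2500 − 2150) / [(2150 + 2500)/2] = 350/2325 = 0.150537…
Arc Ed = %ΔQ / %ΔP = (-2666/10067) / (350/2325) = -1.75919…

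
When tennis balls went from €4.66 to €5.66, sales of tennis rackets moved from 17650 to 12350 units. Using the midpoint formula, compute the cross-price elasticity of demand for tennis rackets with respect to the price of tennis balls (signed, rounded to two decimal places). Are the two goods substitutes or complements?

%ΔQ_{tennis rackets} = (12350 − 17650)/avg = -5300/15000 = -0.353333…
%ΔP_{tennis balls} = (5.66 − 4.66)/avg = 1/5.16 = 0.193798…
E_cross = (-5300/15000) / (1/5.16) = -1.8232
E_cross < 0 ⇒ the goods are complements.

-1.82; complements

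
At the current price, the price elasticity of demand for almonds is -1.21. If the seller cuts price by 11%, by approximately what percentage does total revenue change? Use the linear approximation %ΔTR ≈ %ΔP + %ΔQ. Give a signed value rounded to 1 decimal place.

%ΔQ ≈ Ed × %ΔP = (-1.21) × (-11%) = +13.3100%
%ΔTR ≈ %ΔP + %ΔQ = (-11%) + (+13.3100%) = +2.3100%

+2.3%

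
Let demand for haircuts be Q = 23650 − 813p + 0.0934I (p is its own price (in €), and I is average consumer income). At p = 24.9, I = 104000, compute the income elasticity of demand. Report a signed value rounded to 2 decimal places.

0.74

At the given values, Q = 23650 − 813(24.9) + 0.0934(104000) = 13119.9.
∂Q/∂I = 0.0934.
E = (0.0934) × (104000/13119.9) = 0.7403…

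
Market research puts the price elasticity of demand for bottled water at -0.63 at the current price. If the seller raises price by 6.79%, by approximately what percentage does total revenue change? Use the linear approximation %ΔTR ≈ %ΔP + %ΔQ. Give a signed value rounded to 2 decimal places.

%ΔQ ≈ Ed × %ΔP = (-0.63) × (+6.79%) = -4.2777%
%ΔTR ≈ %ΔP + %ΔQ = (+6.79%) + (-4.2777%) = +2.5123%

+2.51%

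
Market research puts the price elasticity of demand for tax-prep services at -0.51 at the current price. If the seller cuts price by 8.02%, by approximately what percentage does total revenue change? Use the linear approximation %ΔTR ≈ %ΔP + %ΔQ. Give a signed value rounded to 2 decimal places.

%ΔQ ≈ Ed × %ΔP = (-0.51) × (-8.02%) = +4.0902%
%ΔTR ≈ %ΔP + %ΔQ = (-8.02%) + (+4.0902%) = -3.9298%

-3.93%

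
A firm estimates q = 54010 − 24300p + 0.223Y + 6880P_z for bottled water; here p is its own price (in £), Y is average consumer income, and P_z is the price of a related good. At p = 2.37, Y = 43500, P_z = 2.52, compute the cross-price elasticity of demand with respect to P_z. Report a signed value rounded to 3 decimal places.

At the given values, q = 54010 − 24300(2.37) + 0.223(43500) + 6880(2.52) = 23457.1.
∂q/∂P_z = 6880.
E = (6880) × (2.52/23457.1) = 0.73911…

0.739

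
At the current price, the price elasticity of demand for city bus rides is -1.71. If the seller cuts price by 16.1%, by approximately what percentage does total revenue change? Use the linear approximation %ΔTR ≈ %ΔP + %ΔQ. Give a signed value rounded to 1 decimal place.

%ΔQ ≈ Ed × %ΔP = (-1.71) × (-16.1%) = +27.5310%
%ΔTR ≈ %ΔP + %ΔQ = (-16.1%) + (+27.5310%) = +11.4310%

+11.4%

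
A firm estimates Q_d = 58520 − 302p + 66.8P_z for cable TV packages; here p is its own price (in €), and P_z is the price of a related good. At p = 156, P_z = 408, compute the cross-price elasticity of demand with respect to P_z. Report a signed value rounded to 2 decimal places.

At the given values, Q_d = 58520 − 302(156) + 66.8(408) = 38662.4.
∂Q_d/∂P_z = 66.8.
E = (66.8) × (408/38662.4) = 0.7049…

0.70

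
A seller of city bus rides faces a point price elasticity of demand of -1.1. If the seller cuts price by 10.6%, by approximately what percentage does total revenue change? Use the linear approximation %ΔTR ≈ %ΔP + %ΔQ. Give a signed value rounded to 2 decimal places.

%ΔQ ≈ Ed × %ΔP = (-1.1) × (-10.6%) = +11.6600%
%ΔTR ≈ %ΔP + %ΔQ = (-10.6%) + (+11.6600%) = +1.0600%

+1.06%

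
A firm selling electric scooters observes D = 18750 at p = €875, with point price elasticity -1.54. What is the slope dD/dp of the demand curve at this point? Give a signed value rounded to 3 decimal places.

Ed = (dD/dp)·(p/D) ⇒ dD/dp = Ed·D/p = (-1.54)·18750/875 = -33

-33.000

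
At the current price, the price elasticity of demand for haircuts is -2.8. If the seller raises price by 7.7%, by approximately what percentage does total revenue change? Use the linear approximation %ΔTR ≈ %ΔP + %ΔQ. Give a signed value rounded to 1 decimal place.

%ΔQ ≈ Ed × %ΔP = (-2.8) × (+7.7%) = -21.5600%
%ΔTR ≈ %ΔP + %ΔQ = (+7.7%) + (-21.5600%) = -13.8600%

-13.9%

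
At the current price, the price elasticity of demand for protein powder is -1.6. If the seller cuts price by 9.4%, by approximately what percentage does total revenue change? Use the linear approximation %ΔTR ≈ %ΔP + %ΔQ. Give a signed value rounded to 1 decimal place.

+5.6%

%ΔQ ≈ Ed × %ΔP = (-1.6) × (-9.4%) = +15.0400%
%ΔTR ≈ %ΔP + %ΔQ = (-9.4%) + (+15.0400%) = +5.6400%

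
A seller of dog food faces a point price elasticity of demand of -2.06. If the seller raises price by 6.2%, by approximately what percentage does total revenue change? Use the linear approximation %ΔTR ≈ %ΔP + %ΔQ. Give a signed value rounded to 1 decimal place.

%ΔQ ≈ Ed × %ΔP = (-2.06) × (+6.2%) = -12.7720%
%ΔTR ≈ %ΔP + %ΔQ = (+6.2%) + (-12.7720%) = -6.5720%

-6.6%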